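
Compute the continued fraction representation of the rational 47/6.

Run the Euclidean algorithm on 47 and 6; the successive quotients are the partial quotients a_0, a_1, ... (each step inverts the fractional part left over by the previous one):
  47 = 7*6 + 5, so a_0 = 7.
  6 = 1*5 + 1, so a_1 = 1.
  5 = 5*1 + 0, so a_2 = 5.
The remainder reaches 0 after 3 divisions, so the expansion has 3 partial quotients, read off in order.

[7; 1, 5]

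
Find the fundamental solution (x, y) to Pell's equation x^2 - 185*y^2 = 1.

(x, y) = (9249, 680)

First expand sqrt(185) as a continued fraction. With x_i = (sqrt(185) + m_i)/d_i and (m_0, d_0) = (0, 1): a_0 = floor(sqrt(185)) = 13, since 13^2 = 169 <= 185 < 196 = 14^2.
Iterate m_{i+1} = d_i*a_i - m_i, d_{i+1} = (185 - m_{i+1}^2)/d_i, a_{i+1} = floor((a_0 + m_{i+1})/d_{i+1}):
  m_1 = 1*13 - 0 = 13, d_1 = (185 - 13^2)/1 = 16/1 = 16, a_1 = floor((13 + 13)/16) = 1.
  m_2 = 16*1 - 13 = 3, d_2 = (185 - 3^2)/16 = 176/16 = 11, a_2 = floor((13 + 3)/11) = 1.
  m_3 = 11*1 - 3 = 8, d_3 = (185 - 8^2)/11 = 121/11 = 11, a_3 = floor((13 + 8)/11) = 1.
  m_4 = 11*1 - 8 = 3, d_4 = (185 - 3^2)/11 = 176/11 = 16, a_4 = floor((13 + 3)/16) = 1.
  m_5 = 16*1 - 3 = 13, d_5 = (185 - 13^2)/16 = 16/16 = 1, a_5 = floor((13 + 13)/1) = 26.
  m_6 = 1*26 - 13 = 13, d_6 = (185 - 13^2)/1 = 16/1 = 16: (m_6, d_6) = (m_1, d_1) = (13, 16), so from here the quotients repeat a_1, ..., a_5; the period length is 5.
So sqrt(185) = [13; (1, 1, 1, 1, 26)] with period length k = 5.
k is odd, so (p_{k-1}, q_{k-1}) only solves x^2 - 185y^2 = -1 and the fundamental solution of x^2 - 185y^2 = 1 is (p_{2k-1}, q_{2k-1}) = (p_9, q_9); compute convergents through index 9, running through the period twice.
Convergents (p_i = a_i*p_{i-1} + p_{i-2}, q_i = a_i*q_{i-1} + q_{i-2} with p_{-2}=0, p_{-1}=1, q_{-2}=1, q_{-1}=0):
  i=0: a_0=13, p_0 = 13*1 + 0 = 13, q_0 = 13*0 + 1 = 1.
  i=1: a_1=1, p_1 = 1*13 + 1 = 14, q_1 = 1*1 + 0 = 1.
  i=2: a_2=1, p_2 = 1*14 + 13 = 27, q_2 = 1*1 + 1 = 2.
  i=3: a_3=1, p_3 = 1*27 + 14 = 41, q_3 = 1*2 + 1 = 3.
  i=4: a_4=1, p_4 = 1*41 + 27 = 68, q_4 = 1*3 + 2 = 5.
  i=5: a_5=26, p_5 = 26*68 + 41 = 1809, q_5 = 26*5 + 3 = 133.
  i=6: a_6=1, p_6 = 1*1809 + 68 = 1877, q_6 = 1*133 + 5 = 138.
  i=7: a_7=1, p_7 = 1*1877 + 1809 = 3686, q_7 = 1*138 + 133 = 271.
  i=8: a_8=1, p_8 = 1*3686 + 1877 = 5563, q_8 = 1*271 + 138 = 409.
  i=9: a_9=1, p_9 = 1*5563 + 3686 = 9249, q_9 = 1*409 + 271 = 680.
Indeed p_4^2 - 185*q_4^2 = 4624 - 4625 = -1, not +1.
Check: 9249^2 - 185*680^2 = 85544001 - 85544000 = 1, so (x, y) = (9249, 680) solves the equation, and by the theorem it is the least positive solution.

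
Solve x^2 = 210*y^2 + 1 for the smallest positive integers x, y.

First expand sqrt(210) as a continued fraction. With x_i = (sqrt(210) + m_i)/d_i and (m_0, d_0) = (0, 1): a_0 = floor(sqrt(210)) = 14, since 14^2 = 196 <= 210 < 225 = 15^2.
Iterate m_{i+1} = d_i*a_i - m_i, d_{i+1} = (210 - m_{i+1}^2)/d_i, a_{i+1} = floor((a_0 + m_{i+1})/d_{i+1}):
  m_1 = 1*14 - 0 = 14, d_1 = (210 - 14^2)/1 = 14/1 = 14, a_1 = floor((14 + 14)/14) = 2.
  m_2 = 14*2 - 14 = 14, d_2 = (210 - 14^2)/14 = 14/14 = 1, a_2 = floor((14 + 14)/1) = 28.
  m_3 = 1*28 - 14 = 14, d_3 = (210 - 14^2)/1 = 14/1 = 14: (m_3, d_3) = (m_1, d_1) = (14, 14), so from here the quotients repeat a_1, a_2; the period length is 2.
So sqrt(210) = [14; (2, 28)] with period length k = 2.
k is even, so the fundamental solution of x^2 - 210y^2 = 1 is (p_{k-1}, q_{k-1}) = (p_1, q_1); compute convergents through index 1.
Convergents (p_i = a_i*p_{i-1} + p_{i-2}, q_i = a_i*q_{i-1} + q_{i-2} with p_{-2}=0, p_{-1}=1, q_{-2}=1, q_{-1}=0):
  i=0: a_0=14, p_0 = 14*1 + 0 = 14, q_0 = 14*0 + 1 = 1.
  i=1: a_1=2, p_1 = 2*14 + 1 = 29, q_1 = 2*1 + 0 = 2.
Check: 29^2 - 210*2^2 = 841 - 840 = 1, so (x, y) = (29, 2) solves the equation, and by the theorem it is the least positive solution.

(x, y) = (29, 2)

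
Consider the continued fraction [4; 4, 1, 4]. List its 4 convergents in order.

4/1, 17/4, 21/5, 101/24

Using the convergent recurrence p_i = a_i*p_{i-1} + p_{i-2}, q_i = a_i*q_{i-1} + q_{i-2} with p_{-2}=0, p_{-1}=1, q_{-2}=1, q_{-1}=0:
  i=0: a_0=4, p_0 = 4*1 + 0 = 4, q_0 = 4*0 + 1 = 1.
  i=1: a_1=4, p_1 = 4*4 + 1 = 17, q_1 = 4*1 + 0 = 4.
  i=2: a_2=1, p_2 = 1*17 + 4 = 21, q_2 = 1*4 + 1 = 5.
  i=3: a_3=4, p_3 = 4*21 + 17 = 101, q_3 = 4*5 + 4 = 24.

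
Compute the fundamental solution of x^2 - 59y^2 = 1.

(x, y) = (530, 69)

First expand sqrt(59) as a continued fraction. With x_i = (sqrt(59) + m_i)/d_i and (m_0, d_0) = (0, 1): a_0 = floor(sqrt(59)) = 7, since 7^2 = 49 <= 59 < 64 = 8^2.
Iterate m_{i+1} = d_i*a_i - m_i, d_{i+1} = (59 - m_{i+1}^2)/d_i, a_{i+1} = floor((a_0 + m_{i+1})/d_{i+1}):
  m_1 = 1*7 - 0 = 7, d_1 = (59 - 7^2)/1 = 10/1 = 10, a_1 = floor((7 + 7)/10) = 1.
  m_2 = 10*1 - 7 = 3, d_2 = (59 - 3^2)/10 = 50/10 = 5, a_2 = floor((7 + 3)/5) = 2.
  m_3 = 5*2 - 3 = 7, d_3 = (59 - 7^2)/5 = 10/5 = 2, a_3 = floor((7 + 7)/2) = 7.
  m_4 = 2*7 - 7 = 7, d_4 = (59 - 7^2)/2 = 10/2 = 5, a_4 = floor((7 + 7)/5) = 2.
  m_5 = 5*2 - 7 = 3, d_5 = (59 - 3^2)/5 = 50/5 = 10, a_5 = floor((7 + 3)/10) = 1.
  m_6 = 10*1 - 3 = 7, d_6 = (59 - 7^2)/10 = 10/10 = 1, a_6 = floor((7 + 7)/1) = 14.
  m_7 = 1*14 - 7 = 7, d_7 = (59 - 7^2)/1 = 10/1 = 10: (m_7, d_7) = (m_1, d_1) = (7, 10), so from here the quotients repeat a_1, ..., a_6; the period length is 6.
So sqrt(59) = [7; (1, 2, 7, 2, 1, 14)] with period length k = 6.
k is even, so the fundamental solution of x^2 - 59y^2 = 1 is (p_{k-1}, q_{k-1}) = (p_5, q_5); compute convergents through index 5.
Convergents (p_i = a_i*p_{i-1} + p_{i-2}, q_i = a_i*q_{i-1} + q_{i-2} with p_{-2}=0, p_{-1}=1, q_{-2}=1, q_{-1}=0):
  i=0: a_0=7, p_0 = 7*1 + 0 = 7, q_0 = 7*0 + 1 = 1.
  i=1: a_1=1, p_1 = 1*7 + 1 = 8, q_1 = 1*1 + 0 = 1.
  i=2: a_2=2, p_2 = 2*8 + 7 = 23, q_2 = 2*1 + 1 = 3.
  i=3: a_3=7, p_3 = 7*23 + 8 = 169, q_3 = 7*3 + 1 = 22.
  i=4: a_4=2, p_4 = 2*169 + 23 = 361, q_4 = 2*22 + 3 = 47.
  i=5: a_5=1, p_5 = 1*361 + 169 = 530, q_5 = 1*47 + 22 = 69.
Check: 530^2 - 59*69^2 = 280900 - 280899 = 1, so (x, y) = (530, 69) solves the equation, and by the theorem it is the least positive solution.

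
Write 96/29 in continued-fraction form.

Run the Euclidean algorithm on 96 and 29; the successive quotients are the partial quotients a_0, a_1, ... (each step inverts the fractional part left over by the previous one):
  96 = 3*29 + 9, so a_0 = 3.
  29 = 3*9 + 2, so a_1 = 3.
  9 = 4*2 + 1, so a_2 = 4.
  2 = 2*1 + 0, so a_3 = 2.
The remainder reaches 0 after 4 divisions, so the expansion has 4 partial quotients, read off in order.

[3; 3, 4, 2]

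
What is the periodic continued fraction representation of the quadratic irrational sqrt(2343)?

Write x_i = (sqrt(2343) + m_i)/d_i with (m_0, d_0) = (0, 1). a_0 = floor(sqrt(2343)) = 48, since 48^2 = 2304 <= 2343 < 2401 = 49^2.
Iterate m_{i+1} = d_i*a_i - m_i, d_{i+1} = (2343 - m_{i+1}^2)/d_i, a_{i+1} = floor((a_0 + m_{i+1})/d_{i+1}):
  m_1 = 1*48 - 0 = 48, d_1 = (2343 - 48^2)/1 = 39/1 = 39, a_1 = floor((48 + 48)/39) = 2.
  m_2 = 39*2 - 48 = 30, d_2 = (2343 - 30^2)/39 = 1443/39 = 37, a_2 = floor((48 + 30)/37) = 2.
  m_3 = 37*2 - 30 = 44, d_3 = (2343 - 44^2)/37 = 407/37 = 11, a_3 = floor((48 + 44)/11) = 8.
  m_4 = 11*8 - 44 = 44, d_4 = (2343 - 44^2)/11 = 407/11 = 37, a_4 = floor((48 + 44)/37) = 2.
  m_5 = 37*2 - 44 = 30, d_5 = (2343 - 30^2)/37 = 1443/37 = 39, a_5 = floor((48 + 30)/39) = 2.
  m_6 = 39*2 - 30 = 48, d_6 = (2343 - 48^2)/39 = 39/39 = 1, a_6 = floor((48 + 48)/1) = 96.
  m_7 = 1*96 - 48 = 48, d_7 = (2343 - 48^2)/1 = 39/1 = 39: (m_7, d_7) = (m_1, d_1) = (48, 39), so from here the quotients repeat a_1, ..., a_6; the period length is 6.
Hence the expansion of sqrt(2343) is a_0 = 48 followed by the repeating block 2, 2, 8, 2, 2, 96 (period 6).

[48; (2, 2, 8, 2, 2, 96)]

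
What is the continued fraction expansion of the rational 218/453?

Run the Euclidean algorithm on 218 and 453; the successive quotients are the partial quotients a_0, a_1, ... (each step inverts the fractional part left over by the previous one):
  218 = 0*453 + 218, so a_0 = 0.
  453 = 2*218 + 17, so a_1 = 2.
  218 = 12*17 + 14, so a_2 = 12.
  17 = 1*14 + 3, so a_3 = 1.
  14 = 4*3 + 2, so a_4 = 4.
  3 = 1*2 + 1, so a_5 = 1.
  2 = 2*1 + 0, so a_6 = 2.
The remainder reaches 0 after 7 divisions, so the expansion has 7 partial quotients, read off in order.

[0; 2, 12, 1, 4, 1, 2]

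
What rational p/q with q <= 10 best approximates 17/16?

Expand x = 17/16 as a continued fraction with the Euclidean algorithm:
  17 = 1*16 + 1, so a_0 = 1.
  16 = 16*1 + 0, so a_1 = 16.
so x = [1; 16].
Convergents (p_i = a_i*p_{i-1} + p_{i-2}, q_i = a_i*q_{i-1} + q_{i-2} with p_{-2}=0, p_{-1}=1, q_{-2}=1, q_{-1}=0), until the denominator exceeds 10:
  i=0: a_0=1, p_0 = 1*1 + 0 = 1, q_0 = 1*0 + 1 = 1.
  i=1: a_1=16, p_1 = 16*1 + 1 = 17, q_1 = 16*1 + 0 = 16.
q_1 = 16 > 10, so the last convergent with denominator <= 10 is p_0/q_0 = 1/1.
The closest fraction with denominator <= 10 is either p_0/q_0 or the intermediate fraction (k*p_0 + p_{-1})/(k*q_0 + q_{-1}) with the largest k >= 1 whose denominator stays <= 10; these approach x as k grows, and every other convergent or intermediate fraction in range is farther away.
Largest k: floor((10 - q_{-1})/q_0) = floor((10 - 0)/1) = 10 (using the seeds p_{-1} = 1, q_{-1} = 0).
That gives (10*1 + 1)/(10*1 + 0) = 11/10.
Compare the errors: |x - 1/1| = |17*1 - 1*16|/(16*1) = 1/16, and |x - 11/10| = |17*10 - 11*16|/(16*10) = 6/160.
Cross-multiplying, 6*16 = 96 < 160 = 1*160, so 6/160 is smaller: the intermediate fraction 11/10 is closer to x than 1/1.

11/10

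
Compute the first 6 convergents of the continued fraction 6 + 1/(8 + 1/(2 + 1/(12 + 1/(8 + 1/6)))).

Using the convergent recurrence p_i = a_i*p_{i-1} + p_{i-2}, q_i = a_i*q_{i-1} + q_{i-2} with p_{-2}=0, p_{-1}=1, q_{-2}=1, q_{-1}=0:
  i=0: a_0=6, p_0 = 6*1 + 0 = 6, q_0 = 6*0 + 1 = 1.
  i=1: a_1=8, p_1 = 8*6 + 1 = 49, q_1 = 8*1 + 0 = 8.
  i=2: a_2=2, p_2 = 2*49 + 6 = 104, q_2 = 2*8 + 1 = 17.
  i=3: a_3=12, p_3 = 12*104 + 49 = 1297, q_3 = 12*17 + 8 = 212.
  i=4: a_4=8, p_4 = 8*1297 + 104 = 10480, q_4 = 8*212 + 17 = 1713.
  i=5: a_5=6, p_5 = 6*10480 + 1297 = 64177, q_5 = 6*1713 + 212 = 10490.

6/1, 49/8, 104/17, 1297/212, 10480/1713, 64177/10490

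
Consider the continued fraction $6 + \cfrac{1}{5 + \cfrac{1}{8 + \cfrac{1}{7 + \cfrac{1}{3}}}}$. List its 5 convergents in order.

6/1, 31/5, 254/41, 1809/292, 5681/917

Using the convergent recurrence p_i = a_i*p_{i-1} + p_{i-2}, q_i = a_i*q_{i-1} + q_{i-2} with p_{-2}=0, p_{-1}=1, q_{-2}=1, q_{-1}=0:
  i=0: a_0=6, p_0 = 6*1 + 0 = 6, q_0 = 6*0 + 1 = 1.
  i=1: a_1=5, p_1 = 5*6 + 1 = 31, q_1 = 5*1 + 0 = 5.
  i=2: a_2=8, p_2 = 8*31 + 6 = 254, q_2 = 8*5 + 1 = 41.
  i=3: a_3=7, p_3 = 7*254 + 31 = 1809, q_3 = 7*41 + 5 = 292.
  i=4: a_4=3, p_4 = 3*1809 + 254 = 5681, q_4 = 3*292 + 41 = 917.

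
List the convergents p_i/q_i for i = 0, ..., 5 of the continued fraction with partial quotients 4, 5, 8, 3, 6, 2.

4/1, 21/5, 172/41, 537/128, 3394/809, 7325/1746

Using the convergent recurrence p_i = a_i*p_{i-1} + p_{i-2}, q_i = a_i*q_{i-1} + q_{i-2} with p_{-2}=0, p_{-1}=1, q_{-2}=1, q_{-1}=0:
  i=0: a_0=4, p_0 = 4*1 + 0 = 4, q_0 = 4*0 + 1 = 1.
  i=1: a_1=5, p_1 = 5*4 + 1 = 21, q_1 = 5*1 + 0 = 5.
  i=2: a_2=8, p_2 = 8*21 + 4 = 172, q_2 = 8*5 + 1 = 41.
  i=3: a_3=3, p_3 = 3*172 + 21 = 537, q_3 = 3*41 + 5 = 128.
  i=4: a_4=6, p_4 = 6*537 + 172 = 3394, q_4 = 6*128 + 41 = 809.
  i=5: a_5=2, p_5 = 2*3394 + 537 = 7325, q_5 = 2*809 + 128 = 1746.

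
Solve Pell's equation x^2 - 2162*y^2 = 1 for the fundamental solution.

(x, y) = (93, 2)

First expand sqrt(2162) as a continued fraction. With x_i = (sqrt(2162) + m_i)/d_i and (m_0, d_0) = (0, 1): a_0 = floor(sqrt(2162)) = 46, since 46^2 = 2116 <= 2162 < 2209 = 47^2.
Iterate m_{i+1} = d_i*a_i - m_i, d_{i+1} = (2162 - m_{i+1}^2)/d_i, a_{i+1} = floor((a_0 + m_{i+1})/d_{i+1}):
  m_1 = 1*46 - 0 = 46, d_1 = (2162 - 46^2)/1 = 46/1 = 46, a_1 = floor((46 + 46)/46) = 2.
  m_2 = 46*2 - 46 = 46, d_2 = (2162 - 46^2)/46 = 46/46 = 1, a_2 = floor((46 + 46)/1) = 92.
  m_3 = 1*92 - 46 = 46, d_3 = (2162 - 46^2)/1 = 46/1 = 46: (m_3, d_3) = (m_1, d_1) = (46, 46), so from here the quotients repeat a_1, a_2; the period length is 2.
So sqrt(2162) = [46; (2, 92)] with period length k = 2.
k is even, so the fundamental solution of x^2 - 2162y^2 = 1 is (p_{k-1}, q_{k-1}) = (p_1, q_1); compute convergents through index 1.
Convergents (p_i = a_i*p_{i-1} + p_{i-2}, q_i = a_i*q_{i-1} + q_{i-2} with p_{-2}=0, p_{-1}=1, q_{-2}=1, q_{-1}=0):
  i=0: a_0=46, p_0 = 46*1 + 0 = 46, q_0 = 46*0 + 1 = 1.
  i=1: a_1=2, p_1 = 2*46 + 1 = 93, q_1 = 2*1 + 0 = 2.
Check: 93^2 - 2162*2^2 = 8649 - 8648 = 1, so (x, y) = (93, 2) solves the equation, and by the theorem it is the least positive solution.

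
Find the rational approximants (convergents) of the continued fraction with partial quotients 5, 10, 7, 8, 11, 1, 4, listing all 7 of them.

Using the convergent recurrence p_i = a_i*p_{i-1} + p_{i-2}, q_i = a_i*q_{i-1} + q_{i-2} with p_{-2}=0, p_{-1}=1, q_{-2}=1, q_{-1}=0:
  i=0: a_0=5, p_0 = 5*1 + 0 = 5, q_0 = 5*0 + 1 = 1.
  i=1: a_1=10, p_1 = 10*5 + 1 = 51, q_1 = 10*1 + 0 = 10.
  i=2: a_2=7, p_2 = 7*51 + 5 = 362, q_2 = 7*10 + 1 = 71.
  i=3: a_3=8, p_3 = 8*362 + 51 = 2947, q_3 = 8*71 + 10 = 578.
  i=4: a_4=11, p_4 = 11*2947 + 362 = 32779, q_4 = 11*578 + 71 = 6429.
  i=5: a_5=1, p_5 = 1*32779 + 2947 = 35726, q_5 = 1*6429 + 578 = 7007.
  i=6: a_6=4, p_6 = 4*35726 + 32779 = 175683, q_6 = 4*7007 + 6429 = 34457.

5/1, 51/10, 362/71, 2947/578, 32779/6429, 35726/7007, 175683/34457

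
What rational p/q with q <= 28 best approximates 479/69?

Expand x = 479/69 as a continued fraction with the Euclidean algorithm:
  479 = 6*69 + 65, so a_0 = 6.
  69 = 1*65 + 4, so a_1 = 1.
  65 = 16*4 + 1, so a_2 = 16.
  4 = 4*1 + 0, so a_3 = 4.
so x = [6; 1, 16, 4].
Convergents (p_i = a_i*p_{i-1} + p_{i-2}, q_i = a_i*q_{i-1} + q_{i-2} with p_{-2}=0, p_{-1}=1, q_{-2}=1, q_{-1}=0), until the denominator exceeds 28:
  i=0: a_0=6, p_0 = 6*1 + 0 = 6, q_0 = 6*0 + 1 = 1.
  i=1: a_1=1, p_1 = 1*6 + 1 = 7, q_1 = 1*1 + 0 = 1.
  i=2: a_2=16, p_2 = 16*7 + 6 = 118, q_2 = 16*1 + 1 = 17.
  i=3: a_3=4, p_3 = 4*118 + 7 = 479, q_3 = 4*17 + 1 = 69.
q_3 = 69 > 28, so the last convergent with denominator <= 28 is p_2/q_2 = 118/17.
The closest fraction with denominator <= 28 is either p_2/q_2 or the intermediate fraction (k*p_2 + p_1)/(k*q_2 + q_1) with the largest k >= 1 whose denominator stays <= 28; these approach x as k grows, and every other convergent or intermediate fraction in range is farther away.
Largest k: floor((28 - q_1)/q_2) = floor((28 - 1)/17) = 1.
That gives (1*118 + 7)/(1*17 + 1) = 125/18.
Compare the errors: |x - 118/17| = |479*17 - 118*69|/(69*17) = 1/1173, and |x - 125/18| = |479*18 - 125*69|/(69*18) = 3/1242.
Cross-multiplying, 1*1242 = 1242 < 3519 = 3*1173, so 1/1173 is smaller: the convergent 118/17 is closer to x than 125/18.

118/17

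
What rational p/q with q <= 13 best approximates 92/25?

Expand x = 92/25 as a continued fraction with the Euclidean algorithm:
  92 = 3*25 + 17, so a_0 = 3.
  25 = 1*17 + 8, so a_1 = 1.
  17 = 2*8 + 1, so a_2 = 2.
  8 = 8*1 + 0, so a_3 = 8.
so x = [3; 1, 2, 8].
Convergents (p_i = a_i*p_{i-1} + p_{i-2}, q_i = a_i*q_{i-1} + q_{i-2} with p_{-2}=0, p_{-1}=1, q_{-2}=1, q_{-1}=0), until the denominator exceeds 13:
  i=0: a_0=3, p_0 = 3*1 + 0 = 3, q_0 = 3*0 + 1 = 1.
  i=1: a_1=1, p_1 = 1*3 + 1 = 4, q_1 = 1*1 + 0 = 1.
  i=2: a_2=2, p_2 = 2*4 + 3 = 11, q_2 = 2*1 + 1 = 3.
  i=3: a_3=8, p_3 = 8*11 + 4 = 92, q_3 = 8*3 + 1 = 25.
q_3 = 25 > 13, so the last convergent with denominator <= 13 is p_2/q_2 = 11/3.
The closest fraction with denominator <= 13 is either p_2/q_2 or the intermediate fraction (k*p_2 + p_1)/(k*q_2 + q_1) with the largest k >= 1 whose denominator stays <= 13; these approach x as k grows, and every other convergent or intermediate fraction in range is farther away.
Largest k: floor((13 - q_1)/q_2) = floor((13 - 1)/3) = 4.
That gives (4*11 + 4)/(4*3 + 1) = 48/13.
Compare the errors: |x - 11/3| = |92*3 - 11*25|/(25*3) = 1/75, and |x - 48/13| = |92*13 - 48*25|/(25*13) = 4/325.
Cross-multiplying, 4*75 = 300 < 325 = 1*325, so 4/325 is smaller: the intermediate fraction 48/13 is closer to x than 11/3.

48/13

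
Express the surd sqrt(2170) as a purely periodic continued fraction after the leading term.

[46; (1, 1, 2, 1, 1, 92)]

Write x_i = (sqrt(2170) + m_i)/d_i with (m_0, d_0) = (0, 1). a_0 = floor(sqrt(2170)) = 46, since 46^2 = 2116 <= 2170 < 2209 = 47^2.
Iterate m_{i+1} = d_i*a_i - m_i, d_{i+1} = (2170 - m_{i+1}^2)/d_i, a_{i+1} = floor((a_0 + m_{i+1})/d_{i+1}):
  m_1 = 1*46 - 0 = 46, d_1 = (2170 - 46^2)/1 = 54/1 = 54, a_1 = floor((46 + 46)/54) = 1.
  m_2 = 54*1 - 46 = 8, d_2 = (2170 - 8^2)/54 = 2106/54 = 39, a_2 = floor((46 + 8)/39) = 1.
  m_3 = 39*1 - 8 = 31, d_3 = (2170 - 31^2)/39 = 1209/39 = 31, a_3 = floor((46 + 31)/31) = 2.
  m_4 = 31*2 - 31 = 31, d_4 = (2170 - 31^2)/31 = 1209/31 = 39, a_4 = floor((46 + 31)/39) = 1.
  m_5 = 39*1 - 31 = 8, d_5 = (2170 - 8^2)/39 = 2106/39 = 54, a_5 = floor((46 + 8)/54) = 1.
  m_6 = 54*1 - 8 = 46, d_6 = (2170 - 46^2)/54 = 54/54 = 1, a_6 = floor((46 + 46)/1) = 92.
  m_7 = 1*92 - 46 = 46, d_7 = (2170 - 46^2)/1 = 54/1 = 54: (m_7, d_7) = (m_1, d_1) = (46, 54), so from here the quotients repeat a_1, ..., a_6; the period length is 6.
Hence the expansion of sqrt(2170) is a_0 = 46 followed by the repeating block 1, 1, 2, 1, 1, 92 (period 6).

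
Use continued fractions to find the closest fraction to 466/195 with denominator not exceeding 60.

Expand x = 466/195 as a continued fraction with the Euclidean algorithm:
  466 = 2*195 + 76, so a_0 = 2.
  195 = 2*76 + 43, so a_1 = 2.
  76 = 1*43 + 33, so a_2 = 1.
  43 = 1*33 + 10, so a_3 = 1.
  33 = 3*10 + 3, so a_4 = 3.
  10 = 3*3 + 1, so a_5 = 3.
  3 = 3*1 + 0, so a_6 = 3.
so x = [2; 2, 1, 1, 3, 3, 3].
Convergents (p_i = a_i*p_{i-1} + p_{i-2}, q_i = a_i*q_{i-1} + q_{i-2} with p_{-2}=0, p_{-1}=1, q_{-2}=1, q_{-1}=0), until the denominator exceeds 60:
  i=0: a_0=2, p_0 = 2*1 + 0 = 2, q_0 = 2*0 + 1 = 1.
  i=1: a_1=2, p_1 = 2*2 + 1 = 5, q_1 = 2*1 + 0 = 2.
  i=2: a_2=1, p_2 = 1*5 + 2 = 7, q_2 = 1*2 + 1 = 3.
  i=3: a_3=1, p_3 = 1*7 + 5 = 12, q_3 = 1*3 + 2 = 5.
  i=4: a_4=3, p_4 = 3*12 + 7 = 43, q_4 = 3*5 + 3 = 18.
  i=5: a_5=3, p_5 = 3*43 + 12 = 141, q_5 = 3*18 + 5 = 59.
  i=6: a_6=3, p_6 = 3*141 + 43 = 466, q_6 = 3*59 + 18 = 195.
q_6 = 195 > 60, so the last convergent with denominator <= 60 is p_5/q_5 = 141/59.
The closest fraction with denominator <= 60 is either p_5/q_5 or the intermediate fraction (k*p_5 + p_4)/(k*q_5 + q_4) with the largest k >= 1 whose denominator stays <= 60; these approach x as k grows, and every other convergent or intermediate fraction in range is farther away.
Largest k: floor((60 - q_4)/q_5) = floor((60 - 18)/59) = 0.
Since k = 0, no intermediate fraction beyond p_5/q_5 has denominator <= 60, so the convergent 141/59 is the closest (its error is |466*59 - 141*195|/(195*59) = 1/11505).

141/59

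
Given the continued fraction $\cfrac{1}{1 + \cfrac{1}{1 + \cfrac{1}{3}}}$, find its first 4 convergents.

Using the convergent recurrence p_i = a_i*p_{i-1} + p_{i-2}, q_i = a_i*q_{i-1} + q_{i-2} with p_{-2}=0, p_{-1}=1, q_{-2}=1, q_{-1}=0:
  i=0: a_0=0, p_0 = 0*1 + 0 = 0, q_0 = 0*0 + 1 = 1.
  i=1: a_1=1, p_1 = 1*0 + 1 = 1, q_1 = 1*1 + 0 = 1.
  i=2: a_2=1, p_2 = 1*1 + 0 = 1, q_2 = 1*1 + 1 = 2.
  i=3: a_3=3, p_3 = 3*1 + 1 = 4, q_3 = 3*2 + 1 = 7.

0/1, 1/1, 1/2, 4/7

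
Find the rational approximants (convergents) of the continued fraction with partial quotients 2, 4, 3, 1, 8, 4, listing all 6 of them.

Using the convergent recurrence p_i = a_i*p_{i-1} + p_{i-2}, q_i = a_i*q_{i-1} + q_{i-2} with p_{-2}=0, p_{-1}=1, q_{-2}=1, q_{-1}=0:
  i=0: a_0=2, p_0 = 2*1 + 0 = 2, q_0 = 2*0 + 1 = 1.
  i=1: a_1=4, p_1 = 4*2 + 1 = 9, q_1 = 4*1 + 0 = 4.
  i=2: a_2=3, p_2 = 3*9 + 2 = 29, q_2 = 3*4 + 1 = 13.
  i=3: a_3=1, p_3 = 1*29 + 9 = 38, q_3 = 1*13 + 4 = 17.
  i=4: a_4=8, p_4 = 8*38 + 29 = 333, q_4 = 8*17 + 13 = 149.
  i=5: a_5=4, p_5 = 4*333 + 38 = 1370, q_5 = 4*149 + 17 = 613.

2/1, 9/4, 29/13, 38/17, 333/149, 1370/613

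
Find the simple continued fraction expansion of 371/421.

Run the Euclidean algorithm on 371 and 421; the successive quotients are the partial quotients a_0, a_1, ... (each step inverts the fractional part left over by the previous one):
  371 = 0*421 + 371, so a_0 = 0.
  421 = 1*371 + 50, so a_1 = 1.
  371 = 7*50 + 21, so a_2 = 7.
  50 = 2*21 + 8, so a_3 = 2.
  21 = 2*8 + 5, so a_4 = 2.
  8 = 1*5 + 3, so a_5 = 1.
  5 = 1*3 + 2, so a_6 = 1.
  3 = 1*2 + 1, so a_7 = 1.
  2 = 2*1 + 0, so a_8 = 2.
The remainder reaches 0 after 9 divisions, so the expansion has 9 partial quotients, read off in order.

[0; 1, 7, 2, 2, 1, 1, 1, 2]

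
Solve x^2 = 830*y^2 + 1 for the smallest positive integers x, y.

(x, y) = (146411, 5082)

First expand sqrt(830) as a continued fraction. With x_i = (sqrt(830) + m_i)/d_i and (m_0, d_0) = (0, 1): a_0 = floor(sqrt(830)) = 28, since 28^2 = 784 <= 830 < 841 = 29^2.
Iterate m_{i+1} = d_i*a_i - m_i, d_{i+1} = (830 - m_{i+1}^2)/d_i, a_{i+1} = floor((a_0 + m_{i+1})/d_{i+1}):
  m_1 = 1*28 - 0 = 28, d_1 = (830 - 28^2)/1 = 46/1 = 46, a_1 = floor((28 + 28)/46) = 1.
  m_2 = 46*1 - 28 = 18, d_2 = (830 - 18^2)/46 = 506/46 = 11, a_2 = floor((28 + 18)/11) = 4.
  m_3 = 11*4 - 18 = 26, d_3 = (830 - 26^2)/11 = 154/11 = 14, a_3 = floor((28 + 26)/14) = 3.
  m_4 = 14*3 - 26 = 16, d_4 = (830 - 16^2)/14 = 574/14 = 41, a_4 = floor((28 + 16)/41) = 1.
  m_5 = 41*1 - 16 = 25, d_5 = (830 - 25^2)/41 = 205/41 = 5, a_5 = floor((28 + 25)/5) = 10.
  m_6 = 5*10 - 25 = 25, d_6 = (830 - 25^2)/5 = 205/5 = 41, a_6 = floor((28 + 25)/41) = 1.
  m_7 = 41*1 - 25 = 16, d_7 = (830 - 16^2)/41 = 574/41 = 14, a_7 = floor((28 + 16)/14) = 3.
  m_8 = 14*3 - 16 = 26, d_8 = (830 - 26^2)/14 = 154/14 = 11, a_8 = floor((28 + 26)/11) = 4.
  m_9 = 11*4 - 26 = 18, d_9 = (830 - 18^2)/11 = 506/11 = 46, a_9 = floor((28 + 18)/46) = 1.
  m_10 = 46*1 - 18 = 28, d_10 = (830 - 28^2)/46 = 46/46 = 1, a_10 = floor((28 + 28)/1) = 56.
  m_11 = 1*56 - 28 = 28, d_11 = (830 - 28^2)/1 = 46/1 = 46: (m_11, d_11) = (m_1, d_1) = (28, 46), so from here the quotients repeat a_1, ..., a_10; the period length is 10.
So sqrt(830) = [28; (1, 4, 3, 1, 10, 1, 3, 4, 1, 56)] with period length k = 10.
k is even, so the fundamental solution of x^2 - 830y^2 = 1 is (p_{k-1}, q_{k-1}) = (p_9, q_9); compute convergents through index 9.
Convergents (p_i = a_i*p_{i-1} + p_{i-2}, q_i = a_i*q_{i-1} + q_{i-2} with p_{-2}=0, p_{-1}=1, q_{-2}=1, q_{-1}=0):
  i=0: a_0=28, p_0 = 28*1 + 0 = 28, q_0 = 28*0 + 1 = 1.
  i=1: a_1=1, p_1 = 1*28 + 1 = 29, q_1 = 1*1 + 0 = 1.
  i=2: a_2=4, p_2 = 4*29 + 28 = 144, q_2 = 4*1 + 1 = 5.
  i=3: a_3=3, p_3 = 3*144 + 29 = 461, q_3 = 3*5 + 1 = 16.
  i=4: a_4=1, p_4 = 1*461 + 144 = 605, q_4 = 1*16 + 5 = 21.
  i=5: a_5=10, p_5 = 10*605 + 461 = 6511, q_5 = 10*21 + 16 = 226.
  i=6: a_6=1, p_6 = 1*6511 + 605 = 7116, q_6 = 1*226 + 21 = 247.
  i=7: a_7=3, p_7 = 3*7116 + 6511 = 27859, q_7 = 3*247 + 226 = 967.
  i=8: a_8=4, p_8 = 4*27859 + 7116 = 118552, q_8 = 4*967 + 247 = 4115.
  i=9: a_9=1, p_9 = 1*118552 + 27859 = 146411, q_9 = 1*4115 + 967 = 5082.
Check: 146411^2 - 830*5082^2 = 21436180921 - 21436180920 = 1, so (x, y) = (146411, 5082) solves the equation, and by the theorem it is the least positive solution.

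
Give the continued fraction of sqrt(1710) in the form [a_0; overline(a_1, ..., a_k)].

Write x_i = (sqrt(1710) + m_i)/d_i with (m_0, d_0) = (0, 1). a_0 = floor(sqrt(1710)) = 41, since 41^2 = 1681 <= 1710 < 1764 = 42^2.
Iterate m_{i+1} = d_i*a_i - m_i, d_{i+1} = (1710 - m_{i+1}^2)/d_i, a_{i+1} = floor((a_0 + m_{i+1})/d_{i+1}):
  m_1 = 1*41 - 0 = 41, d_1 = (1710 - 41^2)/1 = 29/1 = 29, a_1 = floor((41 + 41)/29) = 2.
  m_2 = 29*2 - 41 = 17, d_2 = (1710 - 17^2)/29 = 1421/29 = 49, a_2 = floor((41 + 17)/49) = 1.
  m_3 = 49*1 - 17 = 32, d_3 = (1710 - 32^2)/49 = 686/49 = 14, a_3 = floor((41 + 32)/14) = 5.
  m_4 = 14*5 - 32 = 38, d_4 = (1710 - 38^2)/14 = 266/14 = 19, a_4 = floor((41 + 38)/19) = 4.
  m_5 = 19*4 - 38 = 38, d_5 = (1710 - 38^2)/19 = 266/19 = 14, a_5 = floor((41 + 38)/14) = 5.
  m_6 = 14*5 - 38 = 32, d_6 = (1710 - 32^2)/14 = 686/14 = 49, a_6 = floor((41 + 32)/49) = 1.
  m_7 = 49*1 - 32 = 17, d_7 = (1710 - 17^2)/49 = 1421/49 = 29, a_7 = floor((41 + 17)/29) = 2.
  m_8 = 29*2 - 17 = 41, d_8 = (1710 - 41^2)/29 = 29/29 = 1, a_8 = floor((41 + 41)/1) = 82.
  m_9 = 1*82 - 41 = 41, d_9 = (1710 - 41^2)/1 = 29/1 = 29: (m_9, d_9) = (m_1, d_1) = (41, 29), so from here the quotients repeat a_1, ..., a_8; the period length is 8.
Hence the expansion of sqrt(1710) is a_0 = 41 followed by the repeating block 2, 1, 5, 4, 5, 1, 2, 82 (period 8).

[41; overline(2, 1, 5, 4, 5, 1, 2, 82)]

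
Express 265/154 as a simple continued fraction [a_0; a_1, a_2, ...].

[1; 1, 2, 1, 1, 2, 1, 1, 3]

Run the Euclidean algorithm on 265 and 154; the successive quotients are the partial quotients a_0, a_1, ... (each step inverts the fractional part left over by the previous one):
  265 = 1*154 + 111, so a_0 = 1.
  154 = 1*111 + 43, so a_1 = 1.
  111 = 2*43 + 25, so a_2 = 2.
  43 = 1*25 + 18, so a_3 = 1.
  25 = 1*18 + 7, so a_4 = 1.
  18 = 2*7 + 4, so a_5 = 2.
  7 = 1*4 + 3, so a_6 = 1.
  4 = 1*3 + 1, so a_7 = 1.
  3 = 3*1 + 0, so a_8 = 3.
The remainder reaches 0 after 9 divisions, so the expansion has 9 partial quotients, read off in order.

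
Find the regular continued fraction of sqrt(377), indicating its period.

Write x_i = (sqrt(377) + m_i)/d_i with (m_0, d_0) = (0, 1). a_0 = floor(sqrt(377)) = 19, since 19^2 = 361 <= 377 < 400 = 20^2.
Iterate m_{i+1} = d_i*a_i - m_i, d_{i+1} = (377 - m_{i+1}^2)/d_i, a_{i+1} = floor((a_0 + m_{i+1})/d_{i+1}):
  m_1 = 1*19 - 0 = 19, d_1 = (377 - 19^2)/1 = 16/1 = 16, a_1 = floor((19 + 19)/16) = 2.
  m_2 = 16*2 - 19 = 13, d_2 = (377 - 13^2)/16 = 208/16 = 13, a_2 = floor((19 + 13)/13) = 2.
  m_3 = 13*2 - 13 = 13, d_3 = (377 - 13^2)/13 = 208/13 = 16, a_3 = floor((19 + 13)/16) = 2.
  m_4 = 16*2 - 13 = 19, d_4 = (377 - 19^2)/16 = 16/16 = 1, a_4 = floor((19 + 19)/1) = 38.
  m_5 = 1*38 - 19 = 19, d_5 = (377 - 19^2)/1 = 16/1 = 16: (m_5, d_5) = (m_1, d_1) = (19, 16), so from here the quotients repeat a_1, ..., a_4; the period length is 4.
Hence the expansion of sqrt(377) is a_0 = 19 followed by the repeating block 2, 2, 2, 38 (period 4).

[19; (2, 2, 2, 38)]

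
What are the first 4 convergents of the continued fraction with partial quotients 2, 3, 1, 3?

Using the convergent recurrence p_i = a_i*p_{i-1} + p_{i-2}, q_i = a_i*q_{i-1} + q_{i-2} with p_{-2}=0, p_{-1}=1, q_{-2}=1, q_{-1}=0:
  i=0: a_0=2, p_0 = 2*1 + 0 = 2, q_0 = 2*0 + 1 = 1.
  i=1: a_1=3, p_1 = 3*2 + 1 = 7, q_1 = 3*1 + 0 = 3.
  i=2: a_2=1, p_2 = 1*7 + 2 = 9, q_2 = 1*3 + 1 = 4.
  i=3: a_3=3, p_3 = 3*9 + 7 = 34, q_3 = 3*4 + 3 = 15.

2/1, 7/3, 9/4, 34/15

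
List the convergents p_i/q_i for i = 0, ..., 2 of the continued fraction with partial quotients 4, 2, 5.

Using the convergent recurrence p_i = a_i*p_{i-1} + p_{i-2}, q_i = a_i*q_{i-1} + q_{i-2} with p_{-2}=0, p_{-1}=1, q_{-2}=1, q_{-1}=0:
  i=0: a_0=4, p_0 = 4*1 + 0 = 4, q_0 = 4*0 + 1 = 1.
  i=1: a_1=2, p_1 = 2*4 + 1 = 9, q_1 = 2*1 + 0 = 2.
  i=2: a_2=5, p_2 = 5*9 + 4 = 49, q_2 = 5*2 + 1 = 11.

4/1, 9/2, 49/11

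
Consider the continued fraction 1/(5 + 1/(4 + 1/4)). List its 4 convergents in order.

Using the convergent recurrence p_i = a_i*p_{i-1} + p_{i-2}, q_i = a_i*q_{i-1} + q_{i-2} with p_{-2}=0, p_{-1}=1, q_{-2}=1, q_{-1}=0:
  i=0: a_0=0, p_0 = 0*1 + 0 = 0, q_0 = 0*0 + 1 = 1.
  i=1: a_1=5, p_1 = 5*0 + 1 = 1, q_1 = 5*1 + 0 = 5.
  i=2: a_2=4, p_2 = 4*1 + 0 = 4, q_2 = 4*5 + 1 = 21.
  i=3: a_3=4, p_3 = 4*4 + 1 = 17, q_3 = 4*21 + 5 = 89.

0/1, 1/5, 4/21, 17/89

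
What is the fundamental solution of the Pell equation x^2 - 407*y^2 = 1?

First expand sqrt(407) as a continued fraction. With x_i = (sqrt(407) + m_i)/d_i and (m_0, d_0) = (0, 1): a_0 = floor(sqrt(407)) = 20, since 20^2 = 400 <= 407 < 441 = 21^2.
Iterate m_{i+1} = d_i*a_i - m_i, d_{i+1} = (407 - m_{i+1}^2)/d_i, a_{i+1} = floor((a_0 + m_{i+1})/d_{i+1}):
  m_1 = 1*20 - 0 = 20, d_1 = (407 - 20^2)/1 = 7/1 = 7, a_1 = floor((20 + 20)/7) = 5.
  m_2 = 7*5 - 20 = 15, d_2 = (407 - 15^2)/7 = 182/7 = 26, a_2 = floor((20 + 15)/26) = 1.
  m_3 = 26*1 - 15 = 11, d_3 = (407 - 11^2)/26 = 286/26 = 11, a_3 = floor((20 + 11)/11) = 2.
  m_4 = 11*2 - 11 = 11, d_4 = (407 - 11^2)/11 = 286/11 = 26, a_4 = floor((20 + 11)/26) = 1.
  m_5 = 26*1 - 11 = 15, d_5 = (407 - 15^2)/26 = 182/26 = 7, a_5 = floor((20 + 15)/7) = 5.
  m_6 = 7*5 - 15 = 20, d_6 = (407 - 20^2)/7 = 7/7 = 1, a_6 = floor((20 + 20)/1) = 40.
  m_7 = 1*40 - 20 = 20, d_7 = (407 - 20^2)/1 = 7/1 = 7: (m_7, d_7) = (m_1, d_1) = (20, 7), so from here the quotients repeat a_1, ..., a_6; the period length is 6.
So sqrt(407) = [20; (5, 1, 2, 1, 5, 40)] with period length k = 6.
k is even, so the fundamental solution of x^2 - 407y^2 = 1 is (p_{k-1}, q_{k-1}) = (p_5, q_5); compute convergents through index 5.
Convergents (p_i = a_i*p_{i-1} + p_{i-2}, q_i = a_i*q_{i-1} + q_{i-2} with p_{-2}=0, p_{-1}=1, q_{-2}=1, q_{-1}=0):
  i=0: a_0=20, p_0 = 20*1 + 0 = 20, q_0 = 20*0 + 1 = 1.
  i=1: a_1=5, p_1 = 5*20 + 1 = 101, q_1 = 5*1 + 0 = 5.
  i=2: a_2=1, p_2 = 1*101 + 20 = 121, q_2 = 1*5 + 1 = 6.
  i=3: a_3=2, p_3 = 2*121 + 101 = 343, q_3 = 2*6 + 5 = 17.
  i=4: a_4=1, p_4 = 1*343 + 121 = 464, q_4 = 1*17 + 6 = 23.
  i=5: a_5=5, p_5 = 5*464 + 343 = 2663, q_5 = 5*23 + 17 = 132.
Check: 2663^2 - 407*132^2 = 7091569 - 7091568 = 1, so (x, y) = (2663, 132) solves the equation, and by the theorem it is the least positive solution.

(x, y) = (2663, 132)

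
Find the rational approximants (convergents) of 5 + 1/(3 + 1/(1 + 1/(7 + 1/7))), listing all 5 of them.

5/1, 16/3, 21/4, 163/31, 1162/221

Using the convergent recurrence p_i = a_i*p_{i-1} + p_{i-2}, q_i = a_i*q_{i-1} + q_{i-2} with p_{-2}=0, p_{-1}=1, q_{-2}=1, q_{-1}=0:
  i=0: a_0=5, p_0 = 5*1 + 0 = 5, q_0 = 5*0 + 1 = 1.
  i=1: a_1=3, p_1 = 3*5 + 1 = 16, q_1 = 3*1 + 0 = 3.
  i=2: a_2=1, p_2 = 1*16 + 5 = 21, q_2 = 1*3 + 1 = 4.
  i=3: a_3=7, p_3 = 7*21 + 16 = 163, q_3 = 7*4 + 3 = 31.
  i=4: a_4=7, p_4 = 7*163 + 21 = 1162, q_4 = 7*31 + 4 = 221.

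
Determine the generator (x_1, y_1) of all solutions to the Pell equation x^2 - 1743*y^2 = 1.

(x, y) = (167, 4)

First expand sqrt(1743) as a continued fraction. With x_i = (sqrt(1743) + m_i)/d_i and (m_0, d_0) = (0, 1): a_0 = floor(sqrt(1743)) = 41, since 41^2 = 1681 <= 1743 < 1764 = 42^2.
Iterate m_{i+1} = d_i*a_i - m_i, d_{i+1} = (1743 - m_{i+1}^2)/d_i, a_{i+1} = floor((a_0 + m_{i+1})/d_{i+1}):
  m_1 = 1*41 - 0 = 41, d_1 = (1743 - 41^2)/1 = 62/1 = 62, a_1 = floor((41 + 41)/62) = 1.
  m_2 = 62*1 - 41 = 21, d_2 = (1743 - 21^2)/62 = 1302/62 = 21, a_2 = floor((41 + 21)/21) = 2.
  m_3 = 21*2 - 21 = 21, d_3 = (1743 - 21^2)/21 = 1302/21 = 62, a_3 = floor((41 + 21)/62) = 1.
  m_4 = 62*1 - 21 = 41, d_4 = (1743 - 41^2)/62 = 62/62 = 1, a_4 = floor((41 + 41)/1) = 82.
  m_5 = 1*82 - 41 = 41, d_5 = (1743 - 41^2)/1 = 62/1 = 62: (m_5, d_5) = (m_1, d_1) = (41, 62), so from here the quotients repeat a_1, ..., a_4; the period length is 4.
So sqrt(1743) = [41; (1, 2, 1, 82)] with period length k = 4.
k is even, so the fundamental solution of x^2 - 1743y^2 = 1 is (p_{k-1}, q_{k-1}) = (p_3, q_3); compute convergents through index 3.
Convergents (p_i = a_i*p_{i-1} + p_{i-2}, q_i = a_i*q_{i-1} + q_{i-2} with p_{-2}=0, p_{-1}=1, q_{-2}=1, q_{-1}=0):
  i=0: a_0=41, p_0 = 41*1 + 0 = 41, q_0 = 41*0 + 1 = 1.
  i=1: a_1=1, p_1 = 1*41 + 1 = 42, q_1 = 1*1 + 0 = 1.
  i=2: a_2=2, p_2 = 2*42 + 41 = 125, q_2 = 2*1 + 1 = 3.
  i=3: a_3=1, p_3 = 1*125 + 42 = 167, q_3 = 1*3 + 1 = 4.
Check: 167^2 - 1743*4^2 = 27889 - 27888 = 1, so (x, y) = (167, 4) solves the equation, and by the theorem it is the least positive solution.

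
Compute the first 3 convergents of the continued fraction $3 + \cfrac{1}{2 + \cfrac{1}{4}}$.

3/1, 7/2, 31/9

Using the convergent recurrence p_i = a_i*p_{i-1} + p_{i-2}, q_i = a_i*q_{i-1} + q_{i-2} with p_{-2}=0, p_{-1}=1, q_{-2}=1, q_{-1}=0:
  i=0: a_0=3, p_0 = 3*1 + 0 = 3, q_0 = 3*0 + 1 = 1.
  i=1: a_1=2, p_1 = 2*3 + 1 = 7, q_1 = 2*1 + 0 = 2.
  i=2: a_2=4, p_2 = 4*7 + 3 = 31, q_2 = 4*2 + 1 = 9.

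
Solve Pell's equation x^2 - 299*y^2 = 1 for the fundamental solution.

First expand sqrt(299) as a continued fraction. With x_i = (sqrt(299) + m_i)/d_i and (m_0, d_0) = (0, 1): a_0 = floor(sqrt(299)) = 17, since 17^2 = 289 <= 299 < 324 = 18^2.
Iterate m_{i+1} = d_i*a_i - m_i, d_{i+1} = (299 - m_{i+1}^2)/d_i, a_{i+1} = floor((a_0 + m_{i+1})/d_{i+1}):
  m_1 = 1*17 - 0 = 17, d_1 = (299 - 17^2)/1 = 10/1 = 10, a_1 = floor((17 + 17)/10) = 3.
  m_2 = 10*3 - 17 = 13, d_2 = (299 - 13^2)/10 = 130/10 = 13, a_2 = floor((17 + 13)/13) = 2.
  m_3 = 13*2 - 13 = 13, d_3 = (299 - 13^2)/13 = 130/13 = 10, a_3 = floor((17 + 13)/10) = 3.
  m_4 = 10*3 - 13 = 17, d_4 = (299 - 17^2)/10 = 10/10 = 1, a_4 = floor((17 + 17)/1) = 34.
  m_5 = 1*34 - 17 = 17, d_5 = (299 - 17^2)/1 = 10/1 = 10: (m_5, d_5) = (m_1, d_1) = (17, 10), so from here the quotients repeat a_1, ..., a_4; the period length is 4.
So sqrt(299) = [17; (3, 2, 3, 34)] with period length k = 4.
k is even, so the fundamental solution of x^2 - 299y^2 = 1 is (p_{k-1}, q_{k-1}) = (p_3, q_3); compute convergents through index 3.
Convergents (p_i = a_i*p_{i-1} + p_{i-2}, q_i = a_i*q_{i-1} + q_{i-2} with p_{-2}=0, p_{-1}=1, q_{-2}=1, q_{-1}=0):
  i=0: a_0=17, p_0 = 17*1 + 0 = 17, q_0 = 17*0 + 1 = 1.
  i=1: a_1=3, p_1 = 3*17 + 1 = 52, q_1 = 3*1 + 0 = 3.
  i=2: a_2=2, p_2 = 2*52 + 17 = 121, q_2 = 2*3 + 1 = 7.
  i=3: a_3=3, p_3 = 3*121 + 52 = 415, q_3 = 3*7 + 3 = 24.
Check: 415^2 - 299*24^2 = 172225 - 172224 = 1, so (x, y) = (415, 24) solves the equation, and by the theorem it is the least positive solution.

(x, y) = (415, 24)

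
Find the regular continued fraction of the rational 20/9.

[2; 4, 2]

Run the Euclidean algorithm on 20 and 9; the successive quotients are the partial quotients a_0, a_1, ... (each step inverts the fractional part left over by the previous one):
  20 = 2*9 + 2, so a_0 = 2.
  9 = 4*2 + 1, so a_1 = 4.
  2 = 2*1 + 0, so a_2 = 2.
The remainder reaches 0 after 3 divisions, so the expansion has 3 partial quotients, read off in order.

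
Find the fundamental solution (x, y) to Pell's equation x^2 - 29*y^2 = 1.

(x, y) = (9801, 1820)

First expand sqrt(29) as a continued fraction. With x_i = (sqrt(29) + m_i)/d_i and (m_0, d_0) = (0, 1): a_0 = floor(sqrt(29)) = 5, since 5^2 = 25 <= 29 < 36 = 6^2.
Iterate m_{i+1} = d_i*a_i - m_i, d_{i+1} = (29 - m_{i+1}^2)/d_i, a_{i+1} = floor((a_0 + m_{i+1})/d_{i+1}):
  m_1 = 1*5 - 0 = 5, d_1 = (29 - 5^2)/1 = 4/1 = 4, a_1 = floor((5 + 5)/4) = 2.
  m_2 = 4*2 - 5 = 3, d_2 = (29 - 3^2)/4 = 20/4 = 5, a_2 = floor((5 + 3)/5) = 1.
  m_3 = 5*1 - 3 = 2, d_3 = (29 - 2^2)/5 = 25/5 = 5, a_3 = floor((5 + 2)/5) = 1.
  m_4 = 5*1 - 2 = 3, d_4 = (29 - 3^2)/5 = 20/5 = 4, a_4 = floor((5 + 3)/4) = 2.
  m_5 = 4*2 - 3 = 5, d_5 = (29 - 5^2)/4 = 4/4 = 1, a_5 = floor((5 + 5)/1) = 10.
  m_6 = 1*10 - 5 = 5, d_6 = (29 - 5^2)/1 = 4/1 = 4: (m_6, d_6) = (m_1, d_1) = (5, 4), so from here the quotients repeat a_1, ..., a_5; the period length is 5.
So sqrt(29) = [5; (2, 1, 1, 2, 10)] with period length k = 5.
k is odd, so (p_{k-1}, q_{k-1}) only solves x^2 - 29y^2 = -1 and the fundamental solution of x^2 - 29y^2 = 1 is (p_{2k-1}, q_{2k-1}) = (p_9, q_9); compute convergents through index 9, running through the period twice.
Convergents (p_i = a_i*p_{i-1} + p_{i-2}, q_i = a_i*q_{i-1} + q_{i-2} with p_{-2}=0, p_{-1}=1, q_{-2}=1, q_{-1}=0):
  i=0: a_0=5, p_0 = 5*1 + 0 = 5, q_0 = 5*0 + 1 = 1.
  i=1: a_1=2, p_1 = 2*5 + 1 = 11, q_1 = 2*1 + 0 = 2.
  i=2: a_2=1, p_2 = 1*11 + 5 = 16, q_2 = 1*2 + 1 = 3.
  i=3: a_3=1, p_3 = 1*16 + 11 = 27, q_3 = 1*3 + 2 = 5.
  i=4: a_4=2, p_4 = 2*27 + 16 = 70, q_4 = 2*5 + 3 = 13.
  i=5: a_5=10, p_5 = 10*70 + 27 = 727, q_5 = 10*13 + 5 = 135.
  i=6: a_6=2, p_6 = 2*727 + 70 = 1524, q_6 = 2*135 + 13 = 283.
  i=7: a_7=1, p_7 = 1*1524 + 727 = 2251, q_7 = 1*283 + 135 = 418.
  i=8: a_8=1, p_8 = 1*2251 + 1524 = 3775, q_8 = 1*418 + 283 = 701.
  i=9: a_9=2, p_9 = 2*3775 + 2251 = 9801, q_9 = 2*701 + 418 = 1820.
Indeed p_4^2 - 29*q_4^2 = 4900 - 4901 = -1, not +1.
Check: 9801^2 - 29*1820^2 = 96059601 - 96059600 = 1, so (x, y) = (9801, 1820) solves the equation, and by the theorem it is the least positive solution.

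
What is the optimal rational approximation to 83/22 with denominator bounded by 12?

Expand x = 83/22 as a continued fraction with the Euclidean algorithm:
  83 = 3*22 + 17, so a_0 = 3.
  22 = 1*17 + 5, so a_1 = 1.
  17 = 3*5 + 2, so a_2 = 3.
  5 = 2*2 + 1, so a_3 = 2.
  2 = 2*1 + 0, so a_4 = 2.
so x = [3; 1, 3, 2, 2].
Convergents (p_i = a_i*p_{i-1} + p_{i-2}, q_i = a_i*q_{i-1} + q_{i-2} with p_{-2}=0, p_{-1}=1, q_{-2}=1, q_{-1}=0), until the denominator exceeds 12:
  i=0: a_0=3, p_0 = 3*1 + 0 = 3, q_0 = 3*0 + 1 = 1.
  i=1: a_1=1, p_1 = 1*3 + 1 = 4, q_1 = 1*1 + 0 = 1.
  i=2: a_2=3, p_2 = 3*4 + 3 = 15, q_2 = 3*1 + 1 = 4.
  i=3: a_3=2, p_3 = 2*15 + 4 = 34, q_3 = 2*4 + 1 = 9.
  i=4: a_4=2, p_4 = 2*34 + 15 = 83, q_4 = 2*9 + 4 = 22.
q_4 = 22 > 12, so the last convergent with denominator <= 12 is p_3/q_3 = 34/9.
The closest fraction with denominator <= 12 is either p_3/q_3 or the intermediate fraction (k*p_3 + p_2)/(k*q_3 + q_2) with the largest k >= 1 whose denominator stays <= 12; these approach x as k grows, and every other convergent or intermediate fraction in range is farther away.
Largest k: floor((12 - q_2)/q_3) = floor((12 - 4)/9) = 0.
Since k = 0, no intermediate fraction beyond p_3/q_3 has denominator <= 12, so the convergent 34/9 is the closest (its error is |83*9 - 34*22|/(22*9) = 1/198).

34/9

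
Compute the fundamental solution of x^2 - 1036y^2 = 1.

First expand sqrt(1036) as a continued fraction. With x_i = (sqrt(1036) + m_i)/d_i and (m_0, d_0) = (0, 1): a_0 = floor(sqrt(1036)) = 32, since 32^2 = 1024 <= 1036 < 1089 = 33^2.
Iterate m_{i+1} = d_i*a_i - m_i, d_{i+1} = (1036 - m_{i+1}^2)/d_i, a_{i+1} = floor((a_0 + m_{i+1})/d_{i+1}):
  m_1 = 1*32 - 0 = 32, d_1 = (1036 - 32^2)/1 = 12/1 = 12, a_1 = floor((32 + 32)/12) = 5.
  m_2 = 12*5 - 32 = 28, d_2 = (1036 - 28^2)/12 = 252/12 = 21, a_2 = floor((32 + 28)/21) = 2.
  m_3 = 21*2 - 28 = 14, d_3 = (1036 - 14^2)/21 = 840/21 = 40, a_3 = floor((32 + 14)/40) = 1.
  m_4 = 40*1 - 14 = 26, d_4 = (1036 - 26^2)/40 = 360/40 = 9, a_4 = floor((32 + 26)/9) = 6.
  m_5 = 9*6 - 26 = 28, d_5 = (1036 - 28^2)/9 = 252/9 = 28, a_5 = floor((32 + 28)/28) = 2.
  m_6 = 28*2 - 28 = 28, d_6 = (1036 - 28^2)/28 = 252/28 = 9, a_6 = floor((32 + 28)/9) = 6.
  m_7 = 9*6 - 28 = 26, d_7 = (1036 - 26^2)/9 = 360/9 = 40, a_7 = floor((32 + 26)/40) = 1.
  m_8 = 40*1 - 26 = 14, d_8 = (1036 - 14^2)/40 = 840/40 = 21, a_8 = floor((32 + 14)/21) = 2.
  m_9 = 21*2 - 14 = 28, d_9 = (1036 - 28^2)/21 = 252/21 = 12, a_9 = floor((32 + 28)/12) = 5.
  m_10 = 12*5 - 28 = 32, d_10 = (1036 - 32^2)/12 = 12/12 = 1, a_10 = floor((32 + 32)/1) = 64.
  m_11 = 1*64 - 32 = 32, d_11 = (1036 - 32^2)/1 = 12/1 = 12: (m_11, d_11) = (m_1, d_1) = (32, 12), so from here the quotients repeat a_1, ..., a_10; the period length is 10.
So sqrt(1036) = [32; (5, 2, 1, 6, 2, 6, 1, 2, 5, 64)] with period length k = 10.
k is even, so the fundamental solution of x^2 - 1036y^2 = 1 is (p_{k-1}, q_{k-1}) = (p_9, q_9); compute convergents through index 9.
Convergents (p_i = a_i*p_{i-1} + p_{i-2}, q_i = a_i*q_{i-1} + q_{i-2} with p_{-2}=0, p_{-1}=1, q_{-2}=1, q_{-1}=0):
  i=0: a_0=32, p_0 = 32*1 + 0 = 32, q_0 = 32*0 + 1 = 1.
  i=1: a_1=5, p_1 = 5*32 + 1 = 161, q_1 = 5*1 + 0 = 5.
  i=2: a_2=2, p_2 = 2*161 + 32 = 354, q_2 = 2*5 + 1 = 11.
  i=3: a_3=1, p_3 = 1*354 + 161 = 515, q_3 = 1*11 + 5 = 16.
  i=4: a_4=6, p_4 = 6*515 + 354 = 3444, q_4 = 6*16 + 11 = 107.
  i=5: a_5=2, p_5 = 2*3444 + 515 = 7403, q_5 = 2*107 + 16 = 230.
  i=6: a_6=6, p_6 = 6*7403 + 3444 = 47862, q_6 = 6*230 + 107 = 1487.
  i=7: a_7=1, p_7 = 1*47862 + 7403 = 55265, q_7 = 1*1487 + 230 = 1717.
  i=8: a_8=2, p_8 = 2*55265 + 47862 = 158392, q_8 = 2*1717 + 1487 = 4921.
  i=9: a_9=5, p_9 = 5*158392 + 55265 = 847225, q_9 = 5*4921 + 1717 = 26322.
Check: 847225^2 - 1036*26322^2 = 717790200625 - 717790200624 = 1, so (x, y) = (847225, 26322) solves the equation, and by the theorem it is the least positive solution.

(x, y) = (847225, 26322)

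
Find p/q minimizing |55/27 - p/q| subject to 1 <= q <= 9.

Expand x = 55/27 as a continued fraction with the Euclidean algorithm:
  55 = 2*27 + 1, so a_0 = 2.
  27 = 27*1 + 0, so a_1 = 27.
so x = [2; 27].
Convergents (p_i = a_i*p_{i-1} + p_{i-2}, q_i = a_i*q_{i-1} + q_{i-2} with p_{-2}=0, p_{-1}=1, q_{-2}=1, q_{-1}=0), until the denominator exceeds 9:
  i=0: a_0=2, p_0 = 2*1 + 0 = 2, q_0 = 2*0 + 1 = 1.
  i=1: a_1=27, p_1 = 27*2 + 1 = 55, q_1 = 27*1 + 0 = 27.
q_1 = 27 > 9, so the last convergent with denominator <= 9 is p_0/q_0 = 2/1.
The closest fraction with denominator <= 9 is either p_0/q_0 or the intermediate fraction (k*p_0 + p_{-1})/(k*q_0 + q_{-1}) with the largest k >= 1 whose denominator stays <= 9; these approach x as k grows, and every other convergent or intermediate fraction in range is farther away.
Largest k: floor((9 - q_{-1})/q_0) = floor((9 - 0)/1) = 9 (using the seeds p_{-1} = 1, q_{-1} = 0).
That gives (9*2 + 1)/(9*1 + 0) = 19/9.
Compare the errors: |x - 2/1| = |55*1 - 2*27|/(27*1) = 1/27, and |x - 19/9| = |55*9 - 19*27|/(27*9) = 18/243.
Cross-multiplying, 1*243 = 243 < 486 = 18*27, so 1/27 is smaller: the convergent 2/1 is closer to x than 19/9.

2/1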